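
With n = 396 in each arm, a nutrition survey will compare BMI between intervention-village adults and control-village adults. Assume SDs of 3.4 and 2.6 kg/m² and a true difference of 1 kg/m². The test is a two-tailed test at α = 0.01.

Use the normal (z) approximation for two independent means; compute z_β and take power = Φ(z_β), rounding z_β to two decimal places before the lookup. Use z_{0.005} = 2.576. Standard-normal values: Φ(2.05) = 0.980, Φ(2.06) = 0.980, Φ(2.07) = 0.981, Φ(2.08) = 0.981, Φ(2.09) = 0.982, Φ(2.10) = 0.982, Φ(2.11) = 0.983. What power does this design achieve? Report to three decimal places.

z_β = δ·√(n/(σ₁²+σ₂²)) − z_{α/2}
    = 1 · √(396/18.32) − 2.576
    = 1 · 4.64927 − 2.576
    = 4.6493 − 2.576 = 2.0733 → 2.07
Power = Φ(2.07) = 0.981.

Power ≈ 0.981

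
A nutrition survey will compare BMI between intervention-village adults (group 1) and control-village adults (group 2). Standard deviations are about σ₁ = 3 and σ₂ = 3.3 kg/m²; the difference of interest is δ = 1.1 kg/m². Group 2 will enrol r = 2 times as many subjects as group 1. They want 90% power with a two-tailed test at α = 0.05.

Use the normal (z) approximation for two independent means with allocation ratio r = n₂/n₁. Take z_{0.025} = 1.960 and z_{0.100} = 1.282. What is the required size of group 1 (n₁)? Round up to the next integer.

n₁ = 126

n₁ = (z_{α/2} + z_β)² · (σ₁² + σ₂²/r) / δ²
   = (1.960 + 1.282)² · (3² + 3.3²/2) / 1.1²
   = 10.5106 · (9 + 5.445) / 1.21
   = 10.5106 · 14.445 / 1.21
   = 125.48
Round up → n₁ = 126; n₂ = r·n₁ = 2 × 126 = 252.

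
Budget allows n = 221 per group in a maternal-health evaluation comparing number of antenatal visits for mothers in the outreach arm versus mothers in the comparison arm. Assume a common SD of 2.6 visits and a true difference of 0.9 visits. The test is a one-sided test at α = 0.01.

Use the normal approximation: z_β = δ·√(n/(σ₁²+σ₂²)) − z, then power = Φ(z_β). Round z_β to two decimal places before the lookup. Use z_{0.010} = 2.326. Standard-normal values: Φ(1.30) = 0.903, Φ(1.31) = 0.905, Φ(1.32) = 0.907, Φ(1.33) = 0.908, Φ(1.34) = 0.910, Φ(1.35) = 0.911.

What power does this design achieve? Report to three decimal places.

Power ≈ 0.905

z_β = δ·√(n/(σ₁²+σ₂²)) − z_α
    = 0.9 · √(221/13.52) − 2.326
    = 0.9 · 4.04304 − 2.326
    = 3.6387 − 2.326 = 1.3127 → 1.31
Power = Φ(1.31) = 0.905.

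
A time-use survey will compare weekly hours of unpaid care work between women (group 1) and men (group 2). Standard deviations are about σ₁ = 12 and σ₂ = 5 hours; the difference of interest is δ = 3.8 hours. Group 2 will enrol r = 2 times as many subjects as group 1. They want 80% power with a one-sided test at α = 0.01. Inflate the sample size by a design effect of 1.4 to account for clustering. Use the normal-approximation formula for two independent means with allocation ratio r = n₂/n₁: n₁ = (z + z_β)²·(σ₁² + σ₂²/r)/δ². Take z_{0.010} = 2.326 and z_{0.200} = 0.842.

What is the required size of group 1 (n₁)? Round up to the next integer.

n₁ = (z_α + z_β)² · (σ₁² + σ₂²/r) / δ²
   = (2.326 + 0.842)² · (12² + 5²/2) / 3.8²
   = 10.0362 · (144 + 12.5) / 14.44
   = 10.0362 · 156.5 / 14.44
   = 108.77
Design effect: 1.4 × 108.77 = 152.28.
Round up → n₁ = 153; n₂ = r·n₁ = 2 × 153 = 306.

n₁ = 153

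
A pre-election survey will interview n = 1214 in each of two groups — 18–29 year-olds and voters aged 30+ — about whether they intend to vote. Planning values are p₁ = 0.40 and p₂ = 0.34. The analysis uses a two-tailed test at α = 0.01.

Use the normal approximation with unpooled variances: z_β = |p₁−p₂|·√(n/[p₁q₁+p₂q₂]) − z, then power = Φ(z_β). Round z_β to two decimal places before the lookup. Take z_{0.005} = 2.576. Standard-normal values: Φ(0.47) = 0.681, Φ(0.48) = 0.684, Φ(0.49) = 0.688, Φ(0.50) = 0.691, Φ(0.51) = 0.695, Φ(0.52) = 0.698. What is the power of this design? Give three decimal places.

z_β = |p₁−p₂|·√(n/[p₁q₁+p₂q₂]) − z_{α/2}
    = 0.06 · √(1214/0.4644) − 2.576
    = 0.06 · 51.1285 − 2.576
    = 3.0677 − 2.576 = 0.4917 → 0.49
Power = Φ(0.49) = 0.688.

Power ≈ 0.688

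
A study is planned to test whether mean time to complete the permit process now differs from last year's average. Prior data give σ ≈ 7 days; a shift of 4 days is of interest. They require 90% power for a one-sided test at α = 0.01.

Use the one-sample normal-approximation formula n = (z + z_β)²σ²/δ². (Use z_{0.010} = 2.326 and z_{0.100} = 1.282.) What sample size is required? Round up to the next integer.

n = (z_α + z_β)² · σ² / δ²
  = (2.326 + 1.282)² · 7² / 4²
  = 13.0177 · 49 / 16
  = 39.87
Round up → n = 40.

n = 40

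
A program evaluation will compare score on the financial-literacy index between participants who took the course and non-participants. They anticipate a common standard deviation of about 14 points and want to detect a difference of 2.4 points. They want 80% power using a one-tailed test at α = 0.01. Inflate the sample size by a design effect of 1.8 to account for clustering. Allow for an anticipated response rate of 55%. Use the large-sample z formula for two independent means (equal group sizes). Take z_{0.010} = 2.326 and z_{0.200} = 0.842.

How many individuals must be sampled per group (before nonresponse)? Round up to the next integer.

n = 2236 per group

n = (z_α + z_β)² · (σ₁² + σ₂²) / δ²
  = (2.326 + 0.842)² · (2·14² = 392) / 2.4²
  = 10.0362 · 392 / 5.76
  = 683.02
Design effect: 1.8 × 683.02 = 1229.44.
Adjust for 55% response: 1229.44 / 0.55 = 2235.34.
Round up → n = 2236 per group.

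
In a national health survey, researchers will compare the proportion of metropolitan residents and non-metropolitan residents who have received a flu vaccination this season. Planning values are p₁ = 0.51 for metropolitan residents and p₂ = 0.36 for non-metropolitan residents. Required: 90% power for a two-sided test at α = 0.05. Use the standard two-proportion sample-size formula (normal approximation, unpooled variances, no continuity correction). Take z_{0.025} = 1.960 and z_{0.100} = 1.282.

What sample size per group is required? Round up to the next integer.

n = 225 per group

n = (z_{α/2} + z_β)² · [p₁(1−p₁) + p₂(1−p₂)] / (p₁ − p₂)²
  = (1.960 + 1.282)² · (0.51·0.49 + 0.36·0.64) / (0.15)²
  = (3.242)² · (0.2499 + 0.2304) / 0.0225
  = 10.5106 · 0.4803 / 0.0225
  = 224.37
Round up → n = 225 per group.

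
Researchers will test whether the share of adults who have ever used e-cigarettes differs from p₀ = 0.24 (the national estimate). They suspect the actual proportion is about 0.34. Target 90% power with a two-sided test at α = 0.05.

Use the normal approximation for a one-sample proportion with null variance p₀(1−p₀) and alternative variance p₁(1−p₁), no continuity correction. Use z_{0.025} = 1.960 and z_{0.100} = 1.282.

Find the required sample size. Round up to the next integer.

n = [z_{α/2}·√(p₀q₀) + z_β·√(p₁q₁)]² / (p₁ − p₀)²
  = [1.960·√(0.24·0.76) + 1.282·√(0.34·0.66)]² / (0.10)²
  = [1.960·0.4271 + 1.282·0.4737]² / 0.0100
  = [1.4444]² / 0.0100
  = 208.62
Round up → n = 209.

n = 209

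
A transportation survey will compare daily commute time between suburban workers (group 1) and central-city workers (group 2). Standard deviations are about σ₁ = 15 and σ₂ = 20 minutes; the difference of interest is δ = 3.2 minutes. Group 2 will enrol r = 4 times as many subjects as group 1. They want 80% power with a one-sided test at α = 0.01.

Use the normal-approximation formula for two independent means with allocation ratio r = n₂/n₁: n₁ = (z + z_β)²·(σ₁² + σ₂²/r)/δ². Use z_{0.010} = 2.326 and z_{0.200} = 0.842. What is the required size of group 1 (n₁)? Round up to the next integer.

n₁ = 319

n₁ = (z_α + z_β)² · (σ₁² + σ₂²/r) / δ²
   = (2.326 + 0.842)² · (15² + 20²/4) / 3.2²
   = 10.0362 · (225 + 100) / 10.24
   = 10.0362 · 325 / 10.24
   = 318.53
Round up → n₁ = 319; n₂ = r·n₁ = 4 × 319 = 1276.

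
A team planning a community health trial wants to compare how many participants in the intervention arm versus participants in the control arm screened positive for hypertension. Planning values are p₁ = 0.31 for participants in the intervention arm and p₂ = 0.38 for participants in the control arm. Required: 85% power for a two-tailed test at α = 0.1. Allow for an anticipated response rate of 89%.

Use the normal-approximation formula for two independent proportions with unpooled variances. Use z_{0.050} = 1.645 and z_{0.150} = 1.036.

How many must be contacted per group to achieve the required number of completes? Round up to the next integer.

n = (z_{α/2} + z_β)² · [p₁(1−p₁) + p₂(1−p₂)] / (p₁ − p₂)²
  = (1.645 + 1.036)² · (0.31·0.69 + 0.38·0.62) / (-0.07)²
  = (2.681)² · (0.2139 + 0.2356) / 0.0049
  = 7.1878 · 0.4495 / 0.0049
  = 659.37
Adjust for 89% response: 659.37 / 0.89 = 740.86.
Round up → n = 741 per group.

n = 741 per group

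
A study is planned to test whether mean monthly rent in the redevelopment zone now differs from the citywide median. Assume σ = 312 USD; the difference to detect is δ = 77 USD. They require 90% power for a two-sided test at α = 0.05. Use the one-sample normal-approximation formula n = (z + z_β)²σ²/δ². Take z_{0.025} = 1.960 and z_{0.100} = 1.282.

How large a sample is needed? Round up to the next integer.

n = (z_{α/2} + z_β)² · σ² / δ²
  = (1.960 + 1.282)² · 312² / 77²
  = 10.5106 · 97344 / 5929
  = 172.57
Round up → n = 173.

n = 173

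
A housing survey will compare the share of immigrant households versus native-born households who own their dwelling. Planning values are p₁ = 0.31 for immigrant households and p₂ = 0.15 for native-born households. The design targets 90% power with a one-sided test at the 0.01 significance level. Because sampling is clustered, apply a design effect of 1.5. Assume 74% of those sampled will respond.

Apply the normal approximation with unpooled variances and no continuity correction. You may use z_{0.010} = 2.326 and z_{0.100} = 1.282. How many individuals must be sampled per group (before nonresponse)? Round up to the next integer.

n = 352 per group

n = (z_α + z_β)² · [p₁(1−p₁) + p₂(1−p₂)] / (p₁ − p₂)²
  = (2.326 + 1.282)² · (0.31·0.69 + 0.15·0.85) / (0.16)²
  = (3.608)² · (0.2139 + 0.1275) / 0.0256
  = 13.0177 · 0.3414 / 0.0256
  = 173.60
Design effect: 1.5 × 173.60 = 260.40.
Adjust for 74% response: 260.40 / 0.74 = 351.90.
Round up → n = 352 per group.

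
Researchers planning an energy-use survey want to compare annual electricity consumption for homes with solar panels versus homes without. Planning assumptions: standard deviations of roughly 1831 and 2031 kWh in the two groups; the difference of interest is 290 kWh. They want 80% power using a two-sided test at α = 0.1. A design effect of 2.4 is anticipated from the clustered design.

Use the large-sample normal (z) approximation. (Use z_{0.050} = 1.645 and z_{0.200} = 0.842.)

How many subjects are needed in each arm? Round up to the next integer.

n = 1320 per group

n = (z_{α/2} + z_β)² · (σ₁² + σ₂²) / δ²
  = (1.645 + 0.842)² · (1831² + 2031² = 7477522) / 290²
  = 6.1852 · 7477522 / 84100
  = 549.94
Design effect: 2.4 × 549.94 = 1319.85.
Round up → n = 1320 per group.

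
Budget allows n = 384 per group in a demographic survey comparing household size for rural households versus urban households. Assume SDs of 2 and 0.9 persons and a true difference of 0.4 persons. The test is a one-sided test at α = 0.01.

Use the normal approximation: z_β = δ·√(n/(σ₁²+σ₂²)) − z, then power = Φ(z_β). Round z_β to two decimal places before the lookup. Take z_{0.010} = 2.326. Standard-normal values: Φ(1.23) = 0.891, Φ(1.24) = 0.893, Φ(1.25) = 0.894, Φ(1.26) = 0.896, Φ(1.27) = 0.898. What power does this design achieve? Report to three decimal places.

z_β = δ·√(n/(σ₁²+σ₂²)) − z_α
    = 0.4 · √(384/4.81) − 2.326
    = 0.4 · 8.93497 − 2.326
    = 3.5740 − 2.326 = 1.2480 → 1.25
Power = Φ(1.25) = 0.894.

Power ≈ 0.894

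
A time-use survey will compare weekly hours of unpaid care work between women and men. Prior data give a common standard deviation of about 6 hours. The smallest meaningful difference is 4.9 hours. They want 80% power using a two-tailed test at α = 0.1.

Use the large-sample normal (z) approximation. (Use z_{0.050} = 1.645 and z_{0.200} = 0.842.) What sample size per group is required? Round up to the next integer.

n = 19 per group

n = (z_{α/2} + z_β)² · (σ₁² + σ₂²) / δ²
  = (1.645 + 0.842)² · (2·6² = 72) / 4.9²
  = 6.1852 · 72 / 24.01
  = 18.55
Round up → n = 19 per group.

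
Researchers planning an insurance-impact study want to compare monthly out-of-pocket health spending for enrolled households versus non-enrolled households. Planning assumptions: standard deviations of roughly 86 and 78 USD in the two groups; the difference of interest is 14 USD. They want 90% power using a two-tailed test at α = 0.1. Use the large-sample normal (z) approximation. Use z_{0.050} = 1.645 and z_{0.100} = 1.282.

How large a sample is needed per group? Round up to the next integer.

n = (z_{α/2} + z_β)² · (σ₁² + σ₂²) / δ²
  = (1.645 + 1.282)² · (86² + 78² = 13480) / 14²
  = 8.5673 · 13480 / 196
  = 589.22
Round up → n = 590 per group.

n = 590 per group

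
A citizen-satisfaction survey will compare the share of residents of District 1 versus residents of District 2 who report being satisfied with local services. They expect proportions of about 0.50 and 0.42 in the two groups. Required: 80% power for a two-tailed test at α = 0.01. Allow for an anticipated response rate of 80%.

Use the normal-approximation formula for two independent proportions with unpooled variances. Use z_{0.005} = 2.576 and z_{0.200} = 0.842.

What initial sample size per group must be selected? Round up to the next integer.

n = (z_{α/2} + z_β)² · [p₁(1−p₁) + p₂(1−p₂)] / (p₁ − p₂)²
  = (2.576 + 0.842)² · (0.50·0.50 + 0.42·0.58) / (0.08)²
  = (3.418)² · (0.2500 + 0.2436) / 0.0064
  = 11.6827 · 0.4936 / 0.0064
  = 901.03
Adjust for 80% response: 901.03 / 0.80 = 1126.29.
Round up → n = 1127 per group.

n = 1127 per group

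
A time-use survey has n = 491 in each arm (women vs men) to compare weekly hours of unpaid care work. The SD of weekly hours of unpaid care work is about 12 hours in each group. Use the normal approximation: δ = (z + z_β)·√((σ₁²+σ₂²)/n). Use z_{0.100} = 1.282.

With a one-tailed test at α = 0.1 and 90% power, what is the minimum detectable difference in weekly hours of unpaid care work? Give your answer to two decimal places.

Minimum detectable difference ≈ 1.96 hours

δ = (z_α + z_β) · √((σ₁²+σ₂²)/n)
  = (1.282 + 1.282) · √(288/491)
  = 2.564 · √0.58656
  = 2.564 · 0.7659
  = 1.9637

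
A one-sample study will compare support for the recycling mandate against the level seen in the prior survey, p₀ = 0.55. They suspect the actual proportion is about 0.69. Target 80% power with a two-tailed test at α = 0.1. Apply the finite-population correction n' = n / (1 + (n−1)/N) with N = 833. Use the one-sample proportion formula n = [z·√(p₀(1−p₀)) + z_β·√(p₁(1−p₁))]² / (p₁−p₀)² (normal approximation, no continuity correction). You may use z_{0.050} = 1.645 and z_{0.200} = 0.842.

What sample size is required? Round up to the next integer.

n = 69

n = [z_{α/2}·√(p₀q₀) + z_β·√(p₁q₁)]² / (p₁ − p₀)²
  = [1.645·√(0.55·0.45) + 0.842·√(0.69·0.31)]² / (0.14)²
  = [1.645·0.4975 + 0.842·0.4625]² / 0.0196
  = [1.2078]² / 0.0196
  = 74.43
Finite-population correction (N = 833): 74.43 / (1 + (74.43 − 1)/833) = 68.40.
Round up → n = 69.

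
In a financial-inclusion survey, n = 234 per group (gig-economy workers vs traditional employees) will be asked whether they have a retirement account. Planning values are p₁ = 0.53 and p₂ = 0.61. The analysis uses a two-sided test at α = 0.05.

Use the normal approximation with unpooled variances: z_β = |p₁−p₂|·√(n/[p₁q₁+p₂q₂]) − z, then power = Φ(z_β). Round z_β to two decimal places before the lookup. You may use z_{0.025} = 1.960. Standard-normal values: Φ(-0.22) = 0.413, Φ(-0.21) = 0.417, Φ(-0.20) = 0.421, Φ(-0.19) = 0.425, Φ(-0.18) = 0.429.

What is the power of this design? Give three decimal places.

z_β = |p₁−p₂|·√(n/[p₁q₁+p₂q₂]) − z_{α/2}
    = 0.08 · √(234/0.4870) − 1.960
    = 0.08 · 21.9201 − 1.960
    = 1.7536 − 1.960 = -0.2064 → -0.21
Power = Φ(-0.21) = 0.417.

Power ≈ 0.417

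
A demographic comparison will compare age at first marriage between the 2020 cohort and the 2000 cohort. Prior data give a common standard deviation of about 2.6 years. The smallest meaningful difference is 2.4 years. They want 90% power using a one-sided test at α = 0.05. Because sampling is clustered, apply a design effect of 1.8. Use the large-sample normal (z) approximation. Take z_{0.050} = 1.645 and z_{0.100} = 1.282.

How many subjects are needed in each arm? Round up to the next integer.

n = (z_α + z_β)² · (σ₁² + σ₂²) / δ²
  = (1.645 + 1.282)² · (2·2.6² = 13.52) / 2.4²
  = 8.5673 · 13.52 / 5.76
  = 20.11
Design effect: 1.8 × 20.11 = 36.20.
Round up → n = 37 per group.

n = 37 per group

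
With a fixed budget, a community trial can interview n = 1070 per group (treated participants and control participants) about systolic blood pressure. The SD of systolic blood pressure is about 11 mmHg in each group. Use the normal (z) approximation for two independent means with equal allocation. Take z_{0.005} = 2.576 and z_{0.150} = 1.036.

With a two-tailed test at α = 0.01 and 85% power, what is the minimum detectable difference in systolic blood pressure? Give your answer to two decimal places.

δ = (z_{α/2} + z_β) · √((σ₁²+σ₂²)/n)
  = (2.576 + 1.036) · √(242/1070)
  = 3.612 · √0.22617
  = 3.612 · 0.4756
  = 1.7178

Minimum detectable difference ≈ 1.72 mmHg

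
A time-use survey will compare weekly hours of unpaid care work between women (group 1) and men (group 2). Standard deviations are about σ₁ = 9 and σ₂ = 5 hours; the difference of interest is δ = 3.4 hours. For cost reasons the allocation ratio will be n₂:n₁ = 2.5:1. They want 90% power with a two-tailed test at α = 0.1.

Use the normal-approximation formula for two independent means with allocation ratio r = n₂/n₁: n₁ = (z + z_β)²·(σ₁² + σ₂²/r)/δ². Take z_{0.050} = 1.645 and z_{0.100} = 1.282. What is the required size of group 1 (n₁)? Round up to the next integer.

n₁ = (z_{α/2} + z_β)² · (σ₁² + σ₂²/r) / δ²
   = (1.645 + 1.282)² · (9² + 5²/2.5) / 3.4²
   = 8.5673 · (81 + 10) / 11.56
   = 8.5673 · 91 / 11.56
   = 67.44
Round up → n₁ = 68; n₂ = r·n₁ = 2.5 × 68 = 170.

n₁ = 68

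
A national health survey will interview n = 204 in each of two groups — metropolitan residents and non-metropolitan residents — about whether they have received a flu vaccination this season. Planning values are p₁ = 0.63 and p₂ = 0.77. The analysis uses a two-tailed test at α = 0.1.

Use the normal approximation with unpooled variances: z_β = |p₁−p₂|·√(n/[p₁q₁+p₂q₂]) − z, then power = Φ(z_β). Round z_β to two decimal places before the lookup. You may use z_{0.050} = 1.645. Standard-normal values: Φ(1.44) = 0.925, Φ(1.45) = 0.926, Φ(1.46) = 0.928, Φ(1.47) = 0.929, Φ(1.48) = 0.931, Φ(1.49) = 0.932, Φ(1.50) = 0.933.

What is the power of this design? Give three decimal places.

Power ≈ 0.931

z_β = |p₁−p₂|·√(n/[p₁q₁+p₂q₂]) − z_{α/2}
    = 0.14 · √(204/0.4102) − 1.645
    = 0.14 · 22.3006 − 1.645
    = 3.1221 − 1.645 = 1.4771 → 1.48
Power = Φ(1.48) = 0.931.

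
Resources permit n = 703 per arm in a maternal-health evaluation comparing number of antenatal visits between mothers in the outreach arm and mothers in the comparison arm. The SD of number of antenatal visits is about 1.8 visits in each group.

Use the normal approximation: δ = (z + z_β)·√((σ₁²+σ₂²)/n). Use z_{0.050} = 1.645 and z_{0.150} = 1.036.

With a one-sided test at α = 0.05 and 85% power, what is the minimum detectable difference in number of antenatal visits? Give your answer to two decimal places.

δ = (z_α + z_β) · √((σ₁²+σ₂²)/n)
  = (1.645 + 1.036) · √(6.48/703)
  = 2.681 · √0.00922
  = 2.681 · 0.0960
  = 0.2574

Minimum detectable difference ≈ 0.26 visits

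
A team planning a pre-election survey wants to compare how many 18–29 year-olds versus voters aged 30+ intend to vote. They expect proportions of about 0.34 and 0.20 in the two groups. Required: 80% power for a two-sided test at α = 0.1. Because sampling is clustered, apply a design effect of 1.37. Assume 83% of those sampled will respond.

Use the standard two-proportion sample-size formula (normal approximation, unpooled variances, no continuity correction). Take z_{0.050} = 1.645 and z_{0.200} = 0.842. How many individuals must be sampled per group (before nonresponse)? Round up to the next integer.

n = 201 per group

n = (z_{α/2} + z_β)² · [p₁(1−p₁) + p₂(1−p₂)] / (p₁ − p₂)²
  = (1.645 + 0.842)² · (0.34·0.66 + 0.20·0.80) / (0.14)²
  = (2.487)² · (0.2244 + 0.1600) / 0.0196
  = 6.1852 · 0.3844 / 0.0196
  = 121.31
Design effect: 1.37 × 121.31 = 166.19.
Adjust for 83% response: 166.19 / 0.83 = 200.23.
Round up → n = 201 per group.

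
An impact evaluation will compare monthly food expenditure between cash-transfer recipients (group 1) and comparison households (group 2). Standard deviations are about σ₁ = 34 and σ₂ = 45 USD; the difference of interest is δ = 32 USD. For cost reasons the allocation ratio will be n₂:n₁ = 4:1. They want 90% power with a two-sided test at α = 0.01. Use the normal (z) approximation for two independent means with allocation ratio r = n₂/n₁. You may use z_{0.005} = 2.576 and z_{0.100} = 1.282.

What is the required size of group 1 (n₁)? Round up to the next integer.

n₁ = 25

n₁ = (z_{α/2} + z_β)² · (σ₁² + σ₂²/r) / δ²
   = (2.576 + 1.282)² · (34² + 45²/4) / 32²
   = 14.8842 · (1156 + 506.25) / 1024
   = 14.8842 · 1662.2 / 1024
   = 24.16
Round up → n₁ = 25; n₂ = r·n₁ = 4 × 25 = 100.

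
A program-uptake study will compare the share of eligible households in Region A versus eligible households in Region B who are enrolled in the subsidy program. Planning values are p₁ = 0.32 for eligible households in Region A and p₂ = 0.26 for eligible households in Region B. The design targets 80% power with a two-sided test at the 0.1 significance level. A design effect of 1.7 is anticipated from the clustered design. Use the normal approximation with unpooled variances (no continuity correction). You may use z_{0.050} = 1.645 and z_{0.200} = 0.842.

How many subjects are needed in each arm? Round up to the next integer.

n = (z_{α/2} + z_β)² · [p₁(1−p₁) + p₂(1−p₂)] / (p₁ − p₂)²
  = (1.645 + 0.842)² · (0.32·0.68 + 0.26·0.74) / (0.06)²
  = (2.487)² · (0.2176 + 0.1924) / 0.0036
  = 6.1852 · 0.4100 / 0.0036
  = 704.42
Design effect: 1.7 × 704.42 = 1197.52.
Round up → n = 1198 per group.

n = 1198 per group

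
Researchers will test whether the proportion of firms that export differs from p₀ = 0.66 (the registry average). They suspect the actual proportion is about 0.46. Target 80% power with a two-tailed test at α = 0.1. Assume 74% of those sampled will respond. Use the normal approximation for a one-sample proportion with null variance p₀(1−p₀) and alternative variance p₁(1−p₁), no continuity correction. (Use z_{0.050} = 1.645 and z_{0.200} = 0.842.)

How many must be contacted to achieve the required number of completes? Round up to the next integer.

n = [z_{α/2}·√(p₀q₀) + z_β·√(p₁q₁)]² / (p₁ − p₀)²
  = [1.645·√(0.66·0.34) + 0.842·√(0.46·0.54)]² / (-0.20)²
  = [1.645·0.4737 + 0.842·0.4984]² / 0.0400
  = [1.1989]² / 0.0400
  = 35.93
Adjust for 74% response: 35.93 / 0.74 = 48.56.
Round up → n = 49.

n = 49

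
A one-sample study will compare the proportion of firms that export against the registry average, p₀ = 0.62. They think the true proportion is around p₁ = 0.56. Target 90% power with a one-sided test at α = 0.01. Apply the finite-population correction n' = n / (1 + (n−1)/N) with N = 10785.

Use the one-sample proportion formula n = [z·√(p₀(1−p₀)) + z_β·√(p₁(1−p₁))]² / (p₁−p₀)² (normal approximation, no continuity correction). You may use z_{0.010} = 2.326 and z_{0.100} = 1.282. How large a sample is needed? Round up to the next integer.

n = [z_α·√(p₀q₀) + z_β·√(p₁q₁)]² / (p₁ − p₀)²
  = [2.326·√(0.62·0.38) + 1.282·√(0.56·0.44)]² / (-0.06)²
  = [2.326·0.4854 + 1.282·0.4964]² / 0.0036
  = [1.7654]² / 0.0036
  = 865.71
Finite-population correction (N = 10785): 865.71 / (1 + (865.71 − 1)/10785) = 801.45.
Round up → n = 802.

n = 802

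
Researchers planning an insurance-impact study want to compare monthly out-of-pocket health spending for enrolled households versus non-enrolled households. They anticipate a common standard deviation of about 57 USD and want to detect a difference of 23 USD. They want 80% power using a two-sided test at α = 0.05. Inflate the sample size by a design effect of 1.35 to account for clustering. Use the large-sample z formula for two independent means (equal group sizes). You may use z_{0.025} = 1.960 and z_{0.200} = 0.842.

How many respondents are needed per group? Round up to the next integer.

n = (z_{α/2} + z_β)² · (σ₁² + σ₂²) / δ²
  = (1.960 + 0.842)² · (2·57² = 6498) / 23²
  = 7.8512 · 6498 / 529
  = 96.44
Design effect: 1.35 × 96.44 = 130.19.
Round up → n = 131 per group.

n = 131 per group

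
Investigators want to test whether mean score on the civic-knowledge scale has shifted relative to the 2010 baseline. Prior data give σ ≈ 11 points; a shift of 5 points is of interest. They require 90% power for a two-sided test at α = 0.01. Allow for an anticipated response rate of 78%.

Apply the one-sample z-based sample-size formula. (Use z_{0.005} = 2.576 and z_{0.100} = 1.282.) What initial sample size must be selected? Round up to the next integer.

n = 93

n = (z_{α/2} + z_β)² · σ² / δ²
  = (2.576 + 1.282)² · 11² / 5²
  = 14.8842 · 121 / 25
  = 72.04
Adjust for 78% response: 72.04 / 0.78 = 92.36.
Round up → n = 93.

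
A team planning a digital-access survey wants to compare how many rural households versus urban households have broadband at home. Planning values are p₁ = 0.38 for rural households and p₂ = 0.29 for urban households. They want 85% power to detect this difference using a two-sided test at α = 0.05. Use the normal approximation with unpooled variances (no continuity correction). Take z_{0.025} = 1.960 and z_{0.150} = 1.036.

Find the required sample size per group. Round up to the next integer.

n = 490 per group

n = (z_{α/2} + z_β)² · [p₁(1−p₁) + p₂(1−p₂)] / (p₁ − p₂)²
  = (1.960 + 1.036)² · (0.38·0.62 + 0.29·0.71) / (0.09)²
  = (2.996)² · (0.2356 + 0.2059) / 0.0081
  = 8.9760 · 0.4415 / 0.0081
  = 489.25
Round up → n = 490 per group.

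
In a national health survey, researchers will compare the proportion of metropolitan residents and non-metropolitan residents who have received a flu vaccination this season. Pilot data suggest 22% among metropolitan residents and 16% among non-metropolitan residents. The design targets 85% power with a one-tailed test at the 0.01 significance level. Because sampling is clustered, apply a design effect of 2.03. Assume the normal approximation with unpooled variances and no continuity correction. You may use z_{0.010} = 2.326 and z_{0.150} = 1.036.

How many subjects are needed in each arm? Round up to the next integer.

n = (z_α + z_β)² · [p₁(1−p₁) + p₂(1−p₂)] / (p₁ − p₂)²
  = (2.326 + 1.036)² · (0.22·0.78 + 0.16·0.84) / (0.06)²
  = (3.362)² · (0.1716 + 0.1344) / 0.0036
  = 11.3030 · 0.3060 / 0.0036
  = 960.76
Design effect: 2.03 × 960.76 = 1950.34.
Round up → n = 1951 per group.

n = 1951 per group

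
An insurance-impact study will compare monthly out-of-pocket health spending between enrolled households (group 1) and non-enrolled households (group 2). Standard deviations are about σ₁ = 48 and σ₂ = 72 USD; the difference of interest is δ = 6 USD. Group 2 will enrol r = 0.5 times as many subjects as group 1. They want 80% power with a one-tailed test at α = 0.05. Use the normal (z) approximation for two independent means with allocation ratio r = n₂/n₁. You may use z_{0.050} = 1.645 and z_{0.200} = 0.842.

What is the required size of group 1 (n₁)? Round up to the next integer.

n₁ = 2178

n₁ = (z_α + z_β)² · (σ₁² + σ₂²/r) / δ²
   = (1.645 + 0.842)² · (48² + 72²/0.5) / 6²
   = 6.1852 · (2304 + 10368) / 36
   = 6.1852 · 12672 / 36
   = 2177.18
Round up → n₁ = 2178; n₂ = r·n₁ = 0.5 × 2178 = 1089.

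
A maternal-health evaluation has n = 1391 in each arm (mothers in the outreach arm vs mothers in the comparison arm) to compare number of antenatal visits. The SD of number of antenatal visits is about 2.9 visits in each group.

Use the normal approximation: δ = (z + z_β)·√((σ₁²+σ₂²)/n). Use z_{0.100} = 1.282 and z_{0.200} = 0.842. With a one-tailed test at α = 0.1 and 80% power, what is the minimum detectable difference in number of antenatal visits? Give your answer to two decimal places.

Minimum detectable difference ≈ 0.23 visits

δ = (z_α + z_β) · √((σ₁²+σ₂²)/n)
  = (1.282 + 0.842) · √(16.82/1391)
  = 2.124 · √0.01209
  = 2.124 · 0.1100
  = 0.2336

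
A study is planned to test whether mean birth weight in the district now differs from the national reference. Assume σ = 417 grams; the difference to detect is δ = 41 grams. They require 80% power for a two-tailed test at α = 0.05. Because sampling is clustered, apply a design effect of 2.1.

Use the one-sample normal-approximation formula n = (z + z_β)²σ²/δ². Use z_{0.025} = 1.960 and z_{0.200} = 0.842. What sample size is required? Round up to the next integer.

n = (z_{α/2} + z_β)² · σ² / δ²
  = (1.960 + 0.842)² · 417² / 41²
  = 7.8512 · 173889 / 1681
  = 812.16
Design effect: 2.1 × 812.16 = 1705.53.
Round up → n = 1706.

n = 1706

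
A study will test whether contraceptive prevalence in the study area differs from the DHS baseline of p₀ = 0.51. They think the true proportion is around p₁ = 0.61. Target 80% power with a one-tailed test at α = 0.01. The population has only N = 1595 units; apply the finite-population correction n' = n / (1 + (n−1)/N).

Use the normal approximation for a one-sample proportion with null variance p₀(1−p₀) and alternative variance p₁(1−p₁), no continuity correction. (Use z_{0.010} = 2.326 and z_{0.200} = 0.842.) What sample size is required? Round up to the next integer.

n = [z_α·√(p₀q₀) + z_β·√(p₁q₁)]² / (p₁ − p₀)²
  = [2.326·√(0.51·0.49) + 0.842·√(0.61·0.39)]² / (0.10)²
  = [2.326·0.4999 + 0.842·0.4877]² / 0.0100
  = [1.5735]² / 0.0100
  = 247.58
Finite-population correction (N = 1595): 247.58 / (1 + (247.58 − 1)/1595) = 214.43.
Round up → n = 215.

n = 215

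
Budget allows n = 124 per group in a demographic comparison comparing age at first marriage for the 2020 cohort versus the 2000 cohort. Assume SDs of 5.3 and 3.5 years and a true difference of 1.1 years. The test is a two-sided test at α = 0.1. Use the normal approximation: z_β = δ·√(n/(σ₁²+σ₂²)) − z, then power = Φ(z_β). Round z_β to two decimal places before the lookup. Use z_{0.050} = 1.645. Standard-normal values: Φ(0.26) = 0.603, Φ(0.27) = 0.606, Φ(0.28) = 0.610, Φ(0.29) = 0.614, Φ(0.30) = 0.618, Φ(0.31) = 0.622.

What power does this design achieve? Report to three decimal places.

Power ≈ 0.610

z_β = δ·√(n/(σ₁²+σ₂²)) − z_{α/2}
    = 1.1 · √(124/40.34) − 1.645
    = 1.1 · 1.75325 − 1.645
    = 1.9286 − 1.645 = 0.2836 → 0.28
Power = Φ(0.28) = 0.610.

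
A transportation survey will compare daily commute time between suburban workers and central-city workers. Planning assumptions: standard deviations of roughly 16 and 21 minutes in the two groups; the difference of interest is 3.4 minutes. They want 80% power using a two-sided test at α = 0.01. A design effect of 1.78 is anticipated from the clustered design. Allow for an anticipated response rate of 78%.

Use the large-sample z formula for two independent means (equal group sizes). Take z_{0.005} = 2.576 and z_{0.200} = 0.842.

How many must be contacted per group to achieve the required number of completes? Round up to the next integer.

n = 1608 per group

n = (z_{α/2} + z_β)² · (σ₁² + σ₂²) / δ²
  = (2.576 + 0.842)² · (16² + 21² = 697) / 3.4²
  = 11.6827 · 697 / 11.56
  = 704.40
Design effect: 1.78 × 704.40 = 1253.83.
Adjust for 78% response: 1253.83 / 0.78 = 1607.48.
Round up → n = 1608 per group.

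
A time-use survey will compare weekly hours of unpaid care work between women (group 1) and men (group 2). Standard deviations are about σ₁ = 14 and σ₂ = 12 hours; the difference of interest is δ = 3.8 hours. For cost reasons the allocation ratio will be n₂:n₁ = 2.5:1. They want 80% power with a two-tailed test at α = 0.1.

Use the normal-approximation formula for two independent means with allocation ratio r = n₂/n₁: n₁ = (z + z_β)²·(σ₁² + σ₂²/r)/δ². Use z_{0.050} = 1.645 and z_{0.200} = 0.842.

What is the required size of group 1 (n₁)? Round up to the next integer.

n₁ = 109

n₁ = (z_{α/2} + z_β)² · (σ₁² + σ₂²/r) / δ²
   = (1.645 + 0.842)² · (14² + 12²/2.5) / 3.8²
   = 6.1852 · (196 + 57.6) / 14.44
   = 6.1852 · 253.6 / 14.44
   = 108.63
Round up → n₁ = 109; n₂ = r·n₁ = 2.5 × 109 = 273.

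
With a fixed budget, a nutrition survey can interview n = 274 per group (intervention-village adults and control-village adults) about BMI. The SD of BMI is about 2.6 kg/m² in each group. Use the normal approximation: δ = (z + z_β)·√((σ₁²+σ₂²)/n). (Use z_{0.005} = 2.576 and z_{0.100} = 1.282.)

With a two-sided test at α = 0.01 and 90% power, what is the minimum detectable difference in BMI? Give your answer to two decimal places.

Minimum detectable difference ≈ 0.86 kg/m²

δ = (z_{α/2} + z_β) · √((σ₁²+σ₂²)/n)
  = (2.576 + 1.282) · √(13.52/274)
  = 3.858 · √0.04934
  = 3.858 · 0.2221
  = 0.8570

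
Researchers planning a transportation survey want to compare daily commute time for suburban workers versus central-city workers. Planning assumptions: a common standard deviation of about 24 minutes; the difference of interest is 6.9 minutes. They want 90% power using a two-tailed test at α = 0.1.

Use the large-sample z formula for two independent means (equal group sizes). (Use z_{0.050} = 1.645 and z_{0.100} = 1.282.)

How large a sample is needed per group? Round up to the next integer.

n = 208 per group

n = (z_{α/2} + z_β)² · (σ₁² + σ₂²) / δ²
  = (1.645 + 1.282)² · (2·24² = 1152) / 6.9²
  = 8.5673 · 1152 / 47.61
  = 207.30
Round up → n = 208 per group.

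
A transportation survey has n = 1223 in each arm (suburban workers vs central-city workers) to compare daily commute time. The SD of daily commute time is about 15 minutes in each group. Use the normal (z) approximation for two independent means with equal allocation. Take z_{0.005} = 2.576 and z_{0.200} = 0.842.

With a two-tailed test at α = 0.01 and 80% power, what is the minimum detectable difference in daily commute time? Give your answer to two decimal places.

δ = (z_{α/2} + z_β) · √((σ₁²+σ₂²)/n)
  = (2.576 + 0.842) · √(450/1223)
  = 3.418 · √0.36795
  = 3.418 · 0.6066
  = 2.0733

Minimum detectable difference ≈ 2.07 minutes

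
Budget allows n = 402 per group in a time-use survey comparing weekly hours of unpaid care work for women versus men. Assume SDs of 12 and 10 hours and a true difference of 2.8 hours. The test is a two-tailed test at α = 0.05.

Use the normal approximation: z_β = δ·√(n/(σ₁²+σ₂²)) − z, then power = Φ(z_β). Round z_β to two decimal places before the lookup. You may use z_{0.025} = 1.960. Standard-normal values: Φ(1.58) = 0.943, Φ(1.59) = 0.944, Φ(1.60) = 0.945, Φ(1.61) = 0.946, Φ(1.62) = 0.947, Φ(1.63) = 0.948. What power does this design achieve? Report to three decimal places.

Power ≈ 0.948

z_β = δ·√(n/(σ₁²+σ₂²)) − z_{α/2}
    = 2.8 · √(402/244) − 1.960
    = 2.8 · 1.28357 − 1.960
    = 3.5940 − 1.960 = 1.6340 → 1.63
Power = Φ(1.63) = 0.948.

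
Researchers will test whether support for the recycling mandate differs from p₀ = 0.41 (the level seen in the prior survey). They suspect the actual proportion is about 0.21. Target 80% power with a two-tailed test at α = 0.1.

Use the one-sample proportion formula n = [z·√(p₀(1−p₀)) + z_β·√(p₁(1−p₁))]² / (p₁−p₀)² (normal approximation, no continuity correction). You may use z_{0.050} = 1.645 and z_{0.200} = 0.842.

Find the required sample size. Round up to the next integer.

n = [z_{α/2}·√(p₀q₀) + z_β·√(p₁q₁)]² / (p₁ − p₀)²
  = [1.645·√(0.41·0.59) + 0.842·√(0.21·0.79)]² / (-0.20)²
  = [1.645·0.4918 + 0.842·0.4073]² / 0.0400
  = [1.1520]² / 0.0400
  = 33.18
Round up → n = 34.

n = 34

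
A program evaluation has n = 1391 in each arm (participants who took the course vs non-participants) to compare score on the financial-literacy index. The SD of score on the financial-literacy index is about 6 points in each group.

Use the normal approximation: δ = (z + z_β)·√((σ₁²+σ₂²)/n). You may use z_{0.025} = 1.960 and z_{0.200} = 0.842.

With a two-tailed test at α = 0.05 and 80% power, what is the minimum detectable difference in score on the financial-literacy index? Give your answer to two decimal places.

δ = (z_{α/2} + z_β) · √((σ₁²+σ₂²)/n)
  = (1.960 + 0.842) · √(72/1391)
  = 2.802 · √0.05176
  = 2.802 · 0.2275
  = 0.6375

Minimum detectable difference ≈ 0.64 points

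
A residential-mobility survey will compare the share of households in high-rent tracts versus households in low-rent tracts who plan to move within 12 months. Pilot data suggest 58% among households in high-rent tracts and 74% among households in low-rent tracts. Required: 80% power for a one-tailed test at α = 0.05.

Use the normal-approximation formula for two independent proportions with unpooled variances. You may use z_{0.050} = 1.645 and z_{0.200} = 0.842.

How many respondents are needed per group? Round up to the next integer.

n = 106 per group

n = (z_α + z_β)² · [p₁(1−p₁) + p₂(1−p₂)] / (p₁ − p₂)²
  = (1.645 + 0.842)² · (0.58·0.42 + 0.74·0.26) / (-0.16)²
  = (2.487)² · (0.2436 + 0.1924) / 0.0256
  = 6.1852 · 0.4360 / 0.0256
  = 105.34
Round up → n = 106 per group.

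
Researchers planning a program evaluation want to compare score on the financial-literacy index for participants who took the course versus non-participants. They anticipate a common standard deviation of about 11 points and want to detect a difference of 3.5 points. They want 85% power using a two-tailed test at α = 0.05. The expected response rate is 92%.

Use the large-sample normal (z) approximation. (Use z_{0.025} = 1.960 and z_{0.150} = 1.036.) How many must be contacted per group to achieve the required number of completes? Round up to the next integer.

n = 193 per group

n = (z_{α/2} + z_β)² · (σ₁² + σ₂²) / δ²
  = (1.960 + 1.036)² · (2·11² = 242) / 3.5²
  = 8.9760 · 242 / 12.25
  = 177.32
Adjust for 92% response: 177.32 / 0.92 = 192.74.
Round up → n = 193 per group.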